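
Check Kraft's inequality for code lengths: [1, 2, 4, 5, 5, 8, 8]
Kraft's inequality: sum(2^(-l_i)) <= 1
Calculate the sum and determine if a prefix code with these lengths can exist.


Sum = 2^(-1) + 2^(-2) + 2^(-4) + 2^(-5) + 2^(-5) + 2^(-8) + 2^(-8)
    = 0.5 + 0.25 + 0.0625 + 0.03125 + 0.03125 + 0.00390625 + 0.00390625
    = 226/256 = 0.8828125
Since 0.8828125 <= 1, Kraft's inequality IS satisfied.
A prefix code with these lengths CAN exist.

Kraft sum = 0.8828125. Satisfied.


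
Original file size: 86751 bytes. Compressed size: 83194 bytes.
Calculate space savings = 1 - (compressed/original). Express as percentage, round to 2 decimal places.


ratio = compressed/original = 83194/86751 = 0.958998
savings = 1 - ratio = 1 - 0.958998 = 0.041002
as a percentage: 0.041002 * 100 = 4.1%

Space savings = 1 - 83194/86751 = 4.1%


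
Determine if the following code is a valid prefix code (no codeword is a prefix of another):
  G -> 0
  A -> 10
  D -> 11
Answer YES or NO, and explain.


Checking each pair (does one codeword prefix another?):
  G='0' vs A='10': no prefix
  G='0' vs D='11': no prefix
  A='10' vs G='0': no prefix
  A='10' vs D='11': no prefix
  D='11' vs G='0': no prefix
  D='11' vs A='10': no prefix
No violation found over all pairs.

YES -- this is a valid prefix code. No codeword is a prefix of any other codeword.


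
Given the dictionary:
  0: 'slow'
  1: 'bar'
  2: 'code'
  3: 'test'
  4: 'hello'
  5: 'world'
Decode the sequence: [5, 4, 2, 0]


Look up each index in the dictionary:
  5 -> 'world'
  4 -> 'hello'
  2 -> 'code'
  0 -> 'slow'

Decoded: "world hello code slow"


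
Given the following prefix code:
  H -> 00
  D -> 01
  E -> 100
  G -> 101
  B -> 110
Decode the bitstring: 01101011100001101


Decoding step by step:
Bits 01 -> D
Bits 101 -> G
Bits 01 -> D
Bits 110 -> B
Bits 00 -> H
Bits 01 -> D
Bits 101 -> G


Decoded message: DGDBHDG


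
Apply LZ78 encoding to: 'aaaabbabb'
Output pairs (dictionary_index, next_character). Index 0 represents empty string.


LZ78 encoding steps:
Dictionary: {0: ''}
Step 1: w='' (idx 0), next='a' -> output (0, 'a'), add 'a' as idx 1
Step 2: w='a' (idx 1), next='a' -> output (1, 'a'), add 'aa' as idx 2
Step 3: w='a' (idx 1), next='b' -> output (1, 'b'), add 'ab' as idx 3
Step 4: w='' (idx 0), next='b' -> output (0, 'b'), add 'b' as idx 4
Step 5: w='ab' (idx 3), next='b' -> output (3, 'b'), add 'abb' as idx 5


Encoded: [(0, 'a'), (1, 'a'), (1, 'b'), (0, 'b'), (3, 'b')]


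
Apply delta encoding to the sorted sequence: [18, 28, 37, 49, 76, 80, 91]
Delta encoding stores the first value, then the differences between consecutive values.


First value: 18
Deltas:
  28 - 18 = 10
  37 - 28 = 9
  49 - 37 = 12
  76 - 49 = 27
  80 - 76 = 4
  91 - 80 = 11


Delta encoded: [18, 10, 9, 12, 27, 4, 11]


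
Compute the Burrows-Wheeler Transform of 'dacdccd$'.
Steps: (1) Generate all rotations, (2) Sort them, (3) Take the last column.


Rotations (sorted):
  0: $dacdccd -> last char: d
  1: acdccd$d -> last char: d
  2: ccd$dacd -> last char: d
  3: cd$dacdc -> last char: c
  4: cdccd$da -> last char: a
  5: d$dacdcc -> last char: c
  6: dacdccd$ -> last char: $
  7: dccd$dac -> last char: c


BWT = dddcac$c


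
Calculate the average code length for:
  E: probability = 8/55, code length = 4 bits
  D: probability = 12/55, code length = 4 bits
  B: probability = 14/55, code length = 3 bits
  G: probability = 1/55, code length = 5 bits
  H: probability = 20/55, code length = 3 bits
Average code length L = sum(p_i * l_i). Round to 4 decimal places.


Weighted contributions p_i * l_i:
  E: (8/55) * 4 = 32/55
  D: (12/55) * 4 = 48/55
  B: (14/55) * 3 = 42/55
  G: (1/55) * 5 = 5/55
  H: (20/55) * 3 = 60/55
Sum = (32 + 48 + 42 + 5 + 60)/55 = 187/55

L = 187/55 = 3.4000 bits/symbol


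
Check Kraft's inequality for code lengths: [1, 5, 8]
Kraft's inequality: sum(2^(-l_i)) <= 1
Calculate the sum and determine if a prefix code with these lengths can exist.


Sum = 2^(-1) + 2^(-5) + 2^(-8)
    = 0.5 + 0.03125 + 0.00390625
    = 137/256 = 0.53515625
Since 0.53515625 <= 1, Kraft's inequality IS satisfied.
A prefix code with these lengths CAN exist.

Kraft sum = 0.53515625. Satisfied.


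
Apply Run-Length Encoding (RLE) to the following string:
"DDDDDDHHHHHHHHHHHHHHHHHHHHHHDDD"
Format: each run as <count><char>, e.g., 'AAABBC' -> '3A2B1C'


Scanning runs left to right:
  i=0: run of 'D' x 6 -> '6D'
  i=6: run of 'H' x 22 -> '22H'
  i=28: run of 'D' x 3 -> '3D'

RLE = 6D22H3D


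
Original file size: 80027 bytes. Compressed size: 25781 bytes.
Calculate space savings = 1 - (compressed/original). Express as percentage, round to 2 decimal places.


ratio = compressed/original = 25781/80027 = 0.322154
savings = 1 - ratio = 1 - 0.322154 = 0.677846
as a percentage: 0.677846 * 100 = 67.78%

Space savings = 1 - 25781/80027 = 67.78%


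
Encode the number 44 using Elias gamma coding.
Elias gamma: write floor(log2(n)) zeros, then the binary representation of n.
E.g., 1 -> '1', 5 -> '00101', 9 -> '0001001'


num_bits = floor(log2(44)) + 1 = 6
leading_zeros = num_bits - 1 = 5
binary(44) = 101100

Elias gamma(44) = '00000' + '101100' = 00000101100 (11 bits)


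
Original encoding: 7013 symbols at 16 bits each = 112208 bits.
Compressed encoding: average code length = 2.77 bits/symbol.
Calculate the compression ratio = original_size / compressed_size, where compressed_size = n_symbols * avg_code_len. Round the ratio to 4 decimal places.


original_size = n_symbols * orig_bits = 7013 * 16 = 112208 bits
compressed_size = n_symbols * avg_code_len = 7013 * 2.77 = 19426.01 bits
ratio = original_size / compressed_size = 112208 / 19426.01 = 5.7762

Compression ratio = 5.7762


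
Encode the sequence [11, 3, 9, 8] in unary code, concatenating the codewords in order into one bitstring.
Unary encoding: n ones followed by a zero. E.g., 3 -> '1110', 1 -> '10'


Encode each number as n ones followed by a terminating 0:
  11 -> 111111111110 (12 bits)
  3 -> 1110 (4 bits)
  9 -> 1111111110 (10 bits)
  8 -> 111111110 (9 bits)
Total length = 12 + 4 + 10 + 9 = 35 bits.

Unary([11, 3, 9, 8]) = 11111111111011101111111110111111110 (35 bits)


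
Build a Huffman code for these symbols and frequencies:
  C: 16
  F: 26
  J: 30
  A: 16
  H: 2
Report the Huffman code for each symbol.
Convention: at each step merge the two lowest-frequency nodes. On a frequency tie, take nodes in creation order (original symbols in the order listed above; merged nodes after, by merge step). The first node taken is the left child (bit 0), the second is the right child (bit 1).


Huffman tree construction:
Step 1: Merge H(2) + C(16) = 18
Step 2: Merge A(16) + (H+C)(18) = 34
Step 3: Merge F(26) + J(30) = 56
Step 4: Merge (A+(H+C))(34) + (F+J)(56) = 90
Read each symbol's code off the tree from the root (left child = 0, right child = 1).

Codes:
  C: 011 (length 3)
  F: 10 (length 2)
  J: 11 (length 2)
  A: 00 (length 2)
  H: 010 (length 3)
Average code length: 198/90 = 2.2000 bits/symbol


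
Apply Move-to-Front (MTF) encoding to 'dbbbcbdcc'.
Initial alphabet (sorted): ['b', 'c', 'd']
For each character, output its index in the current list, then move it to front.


MTF encoding:
'd': index 2 in ['b', 'c', 'd'] -> ['d', 'b', 'c']
'b': index 1 in ['d', 'b', 'c'] -> ['b', 'd', 'c']
'b': index 0 in ['b', 'd', 'c'] -> ['b', 'd', 'c']
'b': index 0 in ['b', 'd', 'c'] -> ['b', 'd', 'c']
'c': index 2 in ['b', 'd', 'c'] -> ['c', 'b', 'd']
'b': index 1 in ['c', 'b', 'd'] -> ['b', 'c', 'd']
'd': index 2 in ['b', 'c', 'd'] -> ['d', 'b', 'c']
'c': index 2 in ['d', 'b', 'c'] -> ['c', 'd', 'b']
'c': index 0 in ['c', 'd', 'b'] -> ['c', 'd', 'b']


Output: [2, 1, 0, 0, 2, 1, 2, 2, 0]


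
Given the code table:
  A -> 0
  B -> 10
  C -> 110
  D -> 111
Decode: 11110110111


Decoding:
111 -> D
10 -> B
110 -> C
111 -> D


Result: DBCD


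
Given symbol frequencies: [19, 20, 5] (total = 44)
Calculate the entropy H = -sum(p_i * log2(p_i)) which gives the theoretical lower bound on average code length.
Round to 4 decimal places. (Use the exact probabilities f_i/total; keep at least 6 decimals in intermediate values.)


Per-symbol terms -p_i * log2(p_i) with p_i = f_i/44:
  p = 19/44 = 0.431818: log2(p) = -1.211504, -p*log2(p) = 0.523149
  p = 20/44 = 0.454545: log2(p) = -1.137504, -p*log2(p) = 0.517047
  p = 5/44 = 0.113636: log2(p) = -3.137504, -p*log2(p) = 0.356534
H = 0.523149 + 0.517047 + 0.356534 = 1.396730

H = 1.3967 bits/symbol


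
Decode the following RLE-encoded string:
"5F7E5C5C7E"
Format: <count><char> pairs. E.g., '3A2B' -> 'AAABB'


Expanding each <count><char> pair:
  5F -> 'FFFFF'
  7E -> 'EEEEEEE'
  5C -> 'CCCCC'
  5C -> 'CCCCC'
  7E -> 'EEEEEEE'

Decoded = FFFFFEEEEEEECCCCCCCCCCEEEEEEE


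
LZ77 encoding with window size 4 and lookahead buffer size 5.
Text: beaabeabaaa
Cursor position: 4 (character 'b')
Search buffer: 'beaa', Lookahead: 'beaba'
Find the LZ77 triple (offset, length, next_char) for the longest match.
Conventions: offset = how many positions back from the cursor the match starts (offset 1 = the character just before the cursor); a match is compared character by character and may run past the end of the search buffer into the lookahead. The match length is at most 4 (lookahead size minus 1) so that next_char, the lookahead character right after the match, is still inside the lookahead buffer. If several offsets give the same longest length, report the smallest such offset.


Try each offset into the search buffer:
  offset=1 (pos 3, char 'a'): match length 0
  offset=2 (pos 2, char 'a'): match length 0
  offset=3 (pos 1, char 'e'): match length 0
  offset=4 (pos 0, char 'b'): match length 3
Longest match has length 3 at offset 4.
next_char = character at position 4 + 3 = 7 -> 'b'

Best match: offset=4, length=3 (matching 'bea' starting at position 0)
LZ77 triple: (4, 3, 'b')


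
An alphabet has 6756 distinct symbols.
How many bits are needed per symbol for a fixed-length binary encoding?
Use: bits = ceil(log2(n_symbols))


log2(6756) = 12.722
Bracket: 2^12 = 4096 < 6756 <= 2^13 = 8192
So ceil(log2(6756)) = 13

bits = ceil(log2(6756)) = ceil(12.722) = 13 bits


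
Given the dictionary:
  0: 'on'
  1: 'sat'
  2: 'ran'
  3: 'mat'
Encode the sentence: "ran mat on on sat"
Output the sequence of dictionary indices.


Look up each word in the dictionary:
  'ran' -> 2
  'mat' -> 3
  'on' -> 0
  'on' -> 0
  'sat' -> 1

Encoded: [2, 3, 0, 0, 1]


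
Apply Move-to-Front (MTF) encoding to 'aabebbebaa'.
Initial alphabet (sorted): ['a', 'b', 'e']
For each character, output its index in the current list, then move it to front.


MTF encoding:
'a': index 0 in ['a', 'b', 'e'] -> ['a', 'b', 'e']
'a': index 0 in ['a', 'b', 'e'] -> ['a', 'b', 'e']
'b': index 1 in ['a', 'b', 'e'] -> ['b', 'a', 'e']
'e': index 2 in ['b', 'a', 'e'] -> ['e', 'b', 'a']
'b': index 1 in ['e', 'b', 'a'] -> ['b', 'e', 'a']
'b': index 0 in ['b', 'e', 'a'] -> ['b', 'e', 'a']
'e': index 1 in ['b', 'e', 'a'] -> ['e', 'b', 'a']
'b': index 1 in ['e', 'b', 'a'] -> ['b', 'e', 'a']
'a': index 2 in ['b', 'e', 'a'] -> ['a', 'b', 'e']
'a': index 0 in ['a', 'b', 'e'] -> ['a', 'b', 'e']


Output: [0, 0, 1, 2, 1, 0, 1, 1, 2, 0]


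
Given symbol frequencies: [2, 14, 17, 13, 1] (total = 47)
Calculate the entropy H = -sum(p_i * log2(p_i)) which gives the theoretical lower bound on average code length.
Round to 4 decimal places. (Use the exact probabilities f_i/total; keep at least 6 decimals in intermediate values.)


Per-symbol terms -p_i * log2(p_i) with p_i = f_i/47:
  p = 2/47 = 0.042553: log2(p) = -4.554589, -p*log2(p) = 0.193812
  p = 14/47 = 0.297872: log2(p) = -1.747234, -p*log2(p) = 0.520453
  p = 17/47 = 0.361702: log2(p) = -1.467126, -p*log2(p) = 0.530663
  p = 13/47 = 0.276596: log2(p) = -1.854149, -p*log2(p) = 0.512850
  p = 1/47 = 0.021277: log2(p) = -5.554589, -p*log2(p) = 0.118183
H = 0.193812 + 0.520453 + 0.530663 + 0.512850 + 0.118183 = 1.875961

H = 1.876 bits/symbol


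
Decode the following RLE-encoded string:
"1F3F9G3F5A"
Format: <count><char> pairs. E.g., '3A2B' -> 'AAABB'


Expanding each <count><char> pair:
  1F -> 'F'
  3F -> 'FFF'
  9G -> 'GGGGGGGGG'
  3F -> 'FFF'
  5A -> 'AAAAA'

Decoded = FFFFGGGGGGGGGFFFAAAAA


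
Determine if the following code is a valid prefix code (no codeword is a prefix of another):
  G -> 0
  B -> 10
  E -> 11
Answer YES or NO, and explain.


Checking each pair (does one codeword prefix another?):
  G='0' vs B='10': no prefix
  G='0' vs E='11': no prefix
  B='10' vs G='0': no prefix
  B='10' vs E='11': no prefix
  E='11' vs G='0': no prefix
  E='11' vs B='10': no prefix
No violation found over all pairs.

YES -- this is a valid prefix code. No codeword is a prefix of any other codeword.


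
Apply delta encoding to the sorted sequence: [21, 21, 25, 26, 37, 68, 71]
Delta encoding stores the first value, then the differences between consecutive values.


First value: 21
Deltas:
  21 - 21 = 0
  25 - 21 = 4
  26 - 25 = 1
  37 - 26 = 11
  68 - 37 = 31
  71 - 68 = 3


Delta encoded: [21, 0, 4, 1, 11, 31, 3]


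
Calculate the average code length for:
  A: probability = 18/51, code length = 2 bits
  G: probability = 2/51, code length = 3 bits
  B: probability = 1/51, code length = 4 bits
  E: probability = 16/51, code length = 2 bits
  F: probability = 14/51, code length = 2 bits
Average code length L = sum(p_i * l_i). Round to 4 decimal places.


Weighted contributions p_i * l_i:
  A: (18/51) * 2 = 36/51
  G: (2/51) * 3 = 6/51
  B: (1/51) * 4 = 4/51
  E: (16/51) * 2 = 32/51
  F: (14/51) * 2 = 28/51
Sum = (36 + 6 + 4 + 32 + 28)/51 = 106/51

L = 106/51 = 2.0784 bits/symbol


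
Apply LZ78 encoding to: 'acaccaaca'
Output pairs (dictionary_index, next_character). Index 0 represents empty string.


LZ78 encoding steps:
Dictionary: {0: ''}
Step 1: w='' (idx 0), next='a' -> output (0, 'a'), add 'a' as idx 1
Step 2: w='' (idx 0), next='c' -> output (0, 'c'), add 'c' as idx 2
Step 3: w='a' (idx 1), next='c' -> output (1, 'c'), add 'ac' as idx 3
Step 4: w='c' (idx 2), next='a' -> output (2, 'a'), add 'ca' as idx 4
Step 5: w='ac' (idx 3), next='a' -> output (3, 'a'), add 'aca' as idx 5


Encoded: [(0, 'a'), (0, 'c'), (1, 'c'), (2, 'a'), (3, 'a')]


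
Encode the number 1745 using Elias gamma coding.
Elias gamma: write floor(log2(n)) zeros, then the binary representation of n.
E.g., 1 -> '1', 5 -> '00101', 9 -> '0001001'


num_bits = floor(log2(1745)) + 1 = 11
leading_zeros = num_bits - 1 = 10
binary(1745) = 11011010001

Elias gamma(1745) = '0000000000' + '11011010001' = 000000000011011010001 (21 bits)


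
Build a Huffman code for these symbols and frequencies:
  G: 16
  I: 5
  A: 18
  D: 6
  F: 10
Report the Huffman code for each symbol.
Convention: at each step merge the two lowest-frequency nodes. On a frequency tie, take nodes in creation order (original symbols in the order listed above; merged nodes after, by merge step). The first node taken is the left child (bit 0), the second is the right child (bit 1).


Huffman tree construction:
Step 1: Merge I(5) + D(6) = 11
Step 2: Merge F(10) + (I+D)(11) = 21
Step 3: Merge G(16) + A(18) = 34
Step 4: Merge (F+(I+D))(21) + (G+A)(34) = 55
Read each symbol's code off the tree from the root (left child = 0, right child = 1).

Codes:
  G: 10 (length 2)
  I: 010 (length 3)
  A: 11 (length 2)
  D: 011 (length 3)
  F: 00 (length 2)
Average code length: 121/55 = 2.2000 bits/symbol


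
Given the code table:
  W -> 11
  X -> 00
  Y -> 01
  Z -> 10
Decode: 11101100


Decoding:
11 -> W
10 -> Z
11 -> W
00 -> X


Result: WZWX


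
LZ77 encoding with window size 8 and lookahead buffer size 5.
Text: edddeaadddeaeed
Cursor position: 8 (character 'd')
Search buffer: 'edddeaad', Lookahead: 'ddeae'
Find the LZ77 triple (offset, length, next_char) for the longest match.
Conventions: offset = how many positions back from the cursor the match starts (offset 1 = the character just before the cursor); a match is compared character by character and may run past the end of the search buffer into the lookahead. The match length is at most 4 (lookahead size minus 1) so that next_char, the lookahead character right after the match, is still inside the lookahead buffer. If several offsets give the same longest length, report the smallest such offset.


Try each offset into the search buffer:
  offset=1 (pos 7, char 'd'): match length 2
  offset=2 (pos 6, char 'a'): match length 0
  offset=3 (pos 5, char 'a'): match length 0
  offset=4 (pos 4, char 'e'): match length 0
  offset=5 (pos 3, char 'd'): match length 1
  offset=6 (pos 2, char 'd'): match length 4
  offset=7 (pos 1, char 'd'): match length 2
  offset=8 (pos 0, char 'e'): match length 0
Longest match has length 4 at offset 6.
next_char = character at position 8 + 4 = 12 -> 'e'

Best match: offset=6, length=4 (matching 'ddea' starting at position 2)
LZ77 triple: (6, 4, 'e')


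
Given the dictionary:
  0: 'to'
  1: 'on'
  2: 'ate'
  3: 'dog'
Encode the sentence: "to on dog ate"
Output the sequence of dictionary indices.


Look up each word in the dictionary:
  'to' -> 0
  'on' -> 1
  'dog' -> 3
  'ate' -> 2

Encoded: [0, 1, 3, 2]


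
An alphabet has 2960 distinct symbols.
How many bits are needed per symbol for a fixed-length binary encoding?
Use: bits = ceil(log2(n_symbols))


log2(2960) = 11.5314
Bracket: 2^11 = 2048 < 2960 <= 2^12 = 4096
So ceil(log2(2960)) = 12

bits = ceil(log2(2960)) = ceil(11.5314) = 12 bits


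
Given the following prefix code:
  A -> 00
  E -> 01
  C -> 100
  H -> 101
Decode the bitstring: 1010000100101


Decoding step by step:
Bits 101 -> H
Bits 00 -> A
Bits 00 -> A
Bits 100 -> C
Bits 101 -> H


Decoded message: HAACH


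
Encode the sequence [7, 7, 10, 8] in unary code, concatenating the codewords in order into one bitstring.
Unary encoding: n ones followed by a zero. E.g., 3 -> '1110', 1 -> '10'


Encode each number as n ones followed by a terminating 0:
  7 -> 11111110 (8 bits)
  7 -> 11111110 (8 bits)
  10 -> 11111111110 (11 bits)
  8 -> 111111110 (9 bits)
Total length = 8 + 8 + 11 + 9 = 36 bits.

Unary([7, 7, 10, 8]) = 111111101111111011111111110111111110 (36 bits)


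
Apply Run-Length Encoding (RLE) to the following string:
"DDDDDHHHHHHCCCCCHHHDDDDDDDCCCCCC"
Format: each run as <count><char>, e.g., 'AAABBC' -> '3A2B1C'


Scanning runs left to right:
  i=0: run of 'D' x 5 -> '5D'
  i=5: run of 'H' x 6 -> '6H'
  i=11: run of 'C' x 5 -> '5C'
  i=16: run of 'H' x 3 -> '3H'
  i=19: run of 'D' x 7 -> '7D'
  i=26: run of 'C' x 6 -> '6C'

RLE = 5D6H5C3H7D6C


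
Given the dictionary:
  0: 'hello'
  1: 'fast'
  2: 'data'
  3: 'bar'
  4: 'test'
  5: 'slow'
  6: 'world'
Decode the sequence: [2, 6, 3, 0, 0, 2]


Look up each index in the dictionary:
  2 -> 'data'
  6 -> 'world'
  3 -> 'bar'
  0 -> 'hello'
  0 -> 'hello'
  2 -> 'data'

Decoded: "data world bar hello hello data"


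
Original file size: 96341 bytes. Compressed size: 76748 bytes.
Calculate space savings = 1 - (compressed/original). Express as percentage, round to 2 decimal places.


ratio = compressed/original = 76748/96341 = 0.796629
savings = 1 - ratio = 1 - 0.796629 = 0.203371
as a percentage: 0.203371 * 100 = 20.34%

Space savings = 1 - 76748/96341 = 20.34%


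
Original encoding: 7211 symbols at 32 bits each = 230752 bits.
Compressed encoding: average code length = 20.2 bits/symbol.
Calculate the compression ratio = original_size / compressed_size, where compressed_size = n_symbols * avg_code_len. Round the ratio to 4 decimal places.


original_size = n_symbols * orig_bits = 7211 * 32 = 230752 bits
compressed_size = n_symbols * avg_code_len = 7211 * 20.2 = 145662.2 bits
ratio = original_size / compressed_size = 230752 / 145662.2 = 1.5842

Compression ratio = 1.5842


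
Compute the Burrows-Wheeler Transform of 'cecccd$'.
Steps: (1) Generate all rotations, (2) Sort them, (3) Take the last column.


Rotations (sorted):
  0: $cecccd -> last char: d
  1: cccd$ce -> last char: e
  2: ccd$cec -> last char: c
  3: cd$cecc -> last char: c
  4: cecccd$ -> last char: $
  5: d$ceccc -> last char: c
  6: ecccd$c -> last char: c


BWT = decc$cc


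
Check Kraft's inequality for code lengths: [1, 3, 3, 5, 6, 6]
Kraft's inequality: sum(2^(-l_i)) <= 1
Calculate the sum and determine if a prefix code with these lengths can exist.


Sum = 2^(-1) + 2^(-3) + 2^(-3) + 2^(-5) + 2^(-6) + 2^(-6)
    = 0.5 + 0.125 + 0.125 + 0.03125 + 0.015625 + 0.015625
    = 52/64 = 0.8125
Since 0.8125 <= 1, Kraft's inequality IS satisfied.
A prefix code with these lengths CAN exist.

Kraft sum = 0.8125. Satisfied.


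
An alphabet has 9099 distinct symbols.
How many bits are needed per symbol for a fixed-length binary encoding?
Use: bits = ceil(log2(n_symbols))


log2(9099) = 13.1515
Bracket: 2^13 = 8192 < 9099 <= 2^14 = 16384
So ceil(log2(9099)) = 14

bits = ceil(log2(9099)) = ceil(13.1515) = 14 bits


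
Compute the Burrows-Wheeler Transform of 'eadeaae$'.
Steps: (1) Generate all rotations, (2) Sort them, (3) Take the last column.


Rotations (sorted):
  0: $eadeaae -> last char: e
  1: aae$eade -> last char: e
  2: adeaae$e -> last char: e
  3: ae$eadea -> last char: a
  4: deaae$ea -> last char: a
  5: e$eadeaa -> last char: a
  6: eaae$ead -> last char: d
  7: eadeaae$ -> last char: $


BWT = eeeaaad$


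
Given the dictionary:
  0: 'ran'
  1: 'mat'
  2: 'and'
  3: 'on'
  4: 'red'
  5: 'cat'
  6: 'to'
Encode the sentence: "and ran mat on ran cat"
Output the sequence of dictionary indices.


Look up each word in the dictionary:
  'and' -> 2
  'ran' -> 0
  'mat' -> 1
  'on' -> 3
  'ran' -> 0
  'cat' -> 5

Encoded: [2, 0, 1, 3, 0, 5]


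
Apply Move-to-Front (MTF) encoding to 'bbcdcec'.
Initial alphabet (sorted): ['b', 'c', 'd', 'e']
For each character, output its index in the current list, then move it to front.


MTF encoding:
'b': index 0 in ['b', 'c', 'd', 'e'] -> ['b', 'c', 'd', 'e']
'b': index 0 in ['b', 'c', 'd', 'e'] -> ['b', 'c', 'd', 'e']
'c': index 1 in ['b', 'c', 'd', 'e'] -> ['c', 'b', 'd', 'e']
'd': index 2 in ['c', 'b', 'd', 'e'] -> ['d', 'c', 'b', 'e']
'c': index 1 in ['d', 'c', 'b', 'e'] -> ['c', 'd', 'b', 'e']
'e': index 3 in ['c', 'd', 'b', 'e'] -> ['e', 'c', 'd', 'b']
'c': index 1 in ['e', 'c', 'd', 'b'] -> ['c', 'e', 'd', 'b']


Output: [0, 0, 1, 2, 1, 3, 1]


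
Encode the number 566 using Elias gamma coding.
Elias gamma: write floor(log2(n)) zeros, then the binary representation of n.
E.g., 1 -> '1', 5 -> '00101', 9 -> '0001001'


num_bits = floor(log2(566)) + 1 = 10
leading_zeros = num_bits - 1 = 9
binary(566) = 1000110110

Elias gamma(566) = '000000000' + '1000110110' = 0000000001000110110 (19 bits)


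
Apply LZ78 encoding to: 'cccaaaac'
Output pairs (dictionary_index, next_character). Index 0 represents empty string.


LZ78 encoding steps:
Dictionary: {0: ''}
Step 1: w='' (idx 0), next='c' -> output (0, 'c'), add 'c' as idx 1
Step 2: w='c' (idx 1), next='c' -> output (1, 'c'), add 'cc' as idx 2
Step 3: w='' (idx 0), next='a' -> output (0, 'a'), add 'a' as idx 3
Step 4: w='a' (idx 3), next='a' -> output (3, 'a'), add 'aa' as idx 4
Step 5: w='a' (idx 3), next='c' -> output (3, 'c'), add 'ac' as idx 5


Encoded: [(0, 'c'), (1, 'c'), (0, 'a'), (3, 'a'), (3, 'c')]


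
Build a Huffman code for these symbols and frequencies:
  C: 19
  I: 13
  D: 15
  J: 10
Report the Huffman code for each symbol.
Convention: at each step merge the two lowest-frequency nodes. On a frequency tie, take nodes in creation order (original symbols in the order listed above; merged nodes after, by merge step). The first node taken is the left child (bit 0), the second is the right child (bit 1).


Huffman tree construction:
Step 1: Merge J(10) + I(13) = 23
Step 2: Merge D(15) + C(19) = 34
Step 3: Merge (J+I)(23) + (D+C)(34) = 57
Read each symbol's code off the tree from the root (left child = 0, right child = 1).

Codes:
  C: 11 (length 2)
  I: 01 (length 2)
  D: 10 (length 2)
  J: 00 (length 2)
Average code length: 114/57 = 2.0000 bits/symbol


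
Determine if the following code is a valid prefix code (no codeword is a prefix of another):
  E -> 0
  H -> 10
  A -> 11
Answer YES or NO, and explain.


Checking each pair (does one codeword prefix another?):
  E='0' vs H='10': no prefix
  E='0' vs A='11': no prefix
  H='10' vs E='0': no prefix
  H='10' vs A='11': no prefix
  A='11' vs E='0': no prefix
  A='11' vs H='10': no prefix
No violation found over all pairs.

YES -- this is a valid prefix code. No codeword is a prefix of any other codeword.


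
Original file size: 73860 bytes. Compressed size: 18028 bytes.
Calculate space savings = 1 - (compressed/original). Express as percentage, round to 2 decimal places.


ratio = compressed/original = 18028/73860 = 0.244083
savings = 1 - ratio = 1 - 0.244083 = 0.755917
as a percentage: 0.755917 * 100 = 75.59%

Space savings = 1 - 18028/73860 = 75.59%


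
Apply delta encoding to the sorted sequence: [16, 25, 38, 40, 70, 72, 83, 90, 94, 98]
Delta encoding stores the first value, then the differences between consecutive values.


First value: 16
Deltas:
  25 - 16 = 9
  38 - 25 = 13
  40 - 38 = 2
  70 - 40 = 30
  72 - 70 = 2
  83 - 72 = 11
  90 - 83 = 7
  94 - 90 = 4
  98 - 94 = 4


Delta encoded: [16, 9, 13, 2, 30, 2, 11, 7, 4, 4]


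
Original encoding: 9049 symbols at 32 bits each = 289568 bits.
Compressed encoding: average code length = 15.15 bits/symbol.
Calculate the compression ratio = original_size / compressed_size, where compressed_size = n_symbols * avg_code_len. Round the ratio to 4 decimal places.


original_size = n_symbols * orig_bits = 9049 * 32 = 289568 bits
compressed_size = n_symbols * avg_code_len = 9049 * 15.15 = 137092.35 bits
ratio = original_size / compressed_size = 289568 / 137092.35 = 2.1122

Compression ratio = 2.1122


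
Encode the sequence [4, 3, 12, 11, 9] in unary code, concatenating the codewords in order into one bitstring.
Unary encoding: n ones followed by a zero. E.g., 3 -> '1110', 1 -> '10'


Encode each number as n ones followed by a terminating 0:
  4 -> 11110 (5 bits)
  3 -> 1110 (4 bits)
  12 -> 1111111111110 (13 bits)
  11 -> 111111111110 (12 bits)
  9 -> 1111111110 (10 bits)
Total length = 5 + 4 + 13 + 12 + 10 = 44 bits.

Unary([4, 3, 12, 11, 9]) = 11110111011111111111101111111111101111111110 (44 bits)


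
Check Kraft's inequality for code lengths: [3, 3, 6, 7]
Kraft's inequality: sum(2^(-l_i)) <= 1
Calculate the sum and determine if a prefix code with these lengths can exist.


Sum = 2^(-3) + 2^(-3) + 2^(-6) + 2^(-7)
    = 0.125 + 0.125 + 0.015625 + 0.0078125
    = 35/128 = 0.2734375
Since 0.2734375 <= 1, Kraft's inequality IS satisfied.
A prefix code with these lengths CAN exist.

Kraft sum = 0.2734375. Satisfied.


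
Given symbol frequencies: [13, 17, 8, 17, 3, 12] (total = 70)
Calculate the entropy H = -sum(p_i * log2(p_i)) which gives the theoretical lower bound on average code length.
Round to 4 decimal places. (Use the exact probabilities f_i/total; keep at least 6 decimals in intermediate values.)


Per-symbol terms -p_i * log2(p_i) with p_i = f_i/70:
  p = 13/70 = 0.185714: log2(p) = -2.428843, -p*log2(p) = 0.451071
  p = 17/70 = 0.242857: log2(p) = -2.041820, -p*log2(p) = 0.495871
  p = 8/70 = 0.114286: log2(p) = -3.129283, -p*log2(p) = 0.357632
  p = 17/70 = 0.242857: log2(p) = -2.041820, -p*log2(p) = 0.495871
  p = 3/70 = 0.042857: log2(p) = -4.544321, -p*log2(p) = 0.194757
  p = 12/70 = 0.171429: log2(p) = -2.544321, -p*log2(p) = 0.436169
H = 0.451071 + 0.495871 + 0.357632 + 0.495871 + 0.194757 + 0.436169 = 2.431371

H = 2.4314 bits/symbol


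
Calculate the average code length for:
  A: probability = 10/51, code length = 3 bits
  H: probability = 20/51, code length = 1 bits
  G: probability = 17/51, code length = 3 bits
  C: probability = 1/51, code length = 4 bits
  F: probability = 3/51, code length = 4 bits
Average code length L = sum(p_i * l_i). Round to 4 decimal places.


Weighted contributions p_i * l_i:
  A: (10/51) * 3 = 30/51
  H: (20/51) * 1 = 20/51
  G: (17/51) * 3 = 51/51
  C: (1/51) * 4 = 4/51
  F: (3/51) * 4 = 12/51
Sum = (30 + 20 + 51 + 4 + 12)/51 = 117/51

L = 117/51 = 2.2941 bits/symbol


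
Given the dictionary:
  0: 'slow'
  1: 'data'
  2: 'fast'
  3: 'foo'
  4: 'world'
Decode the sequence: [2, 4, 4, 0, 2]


Look up each index in the dictionary:
  2 -> 'fast'
  4 -> 'world'
  4 -> 'world'
  0 -> 'slow'
  2 -> 'fast'

Decoded: "fast world world slow fast"


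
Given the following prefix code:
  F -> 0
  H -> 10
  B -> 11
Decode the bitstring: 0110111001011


Decoding step by step:
Bits 0 -> F
Bits 11 -> B
Bits 0 -> F
Bits 11 -> B
Bits 10 -> H
Bits 0 -> F
Bits 10 -> H
Bits 11 -> B


Decoded message: FBFBHFHB


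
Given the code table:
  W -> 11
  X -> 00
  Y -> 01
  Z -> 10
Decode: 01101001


Decoding:
01 -> Y
10 -> Z
10 -> Z
01 -> Y


Result: YZZY


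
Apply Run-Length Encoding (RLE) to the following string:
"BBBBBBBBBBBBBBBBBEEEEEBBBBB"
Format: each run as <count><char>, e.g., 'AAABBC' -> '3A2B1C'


Scanning runs left to right:
  i=0: run of 'B' x 17 -> '17B'
  i=17: run of 'E' x 5 -> '5E'
  i=22: run of 'B' x 5 -> '5B'

RLE = 17B5E5B


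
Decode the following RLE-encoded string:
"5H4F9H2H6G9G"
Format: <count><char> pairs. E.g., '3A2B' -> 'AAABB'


Expanding each <count><char> pair:
  5H -> 'HHHHH'
  4F -> 'FFFF'
  9H -> 'HHHHHHHHH'
  2H -> 'HH'
  6G -> 'GGGGGG'
  9G -> 'GGGGGGGGG'

Decoded = HHHHHFFFFHHHHHHHHHHHGGGGGGGGGGGGGGG


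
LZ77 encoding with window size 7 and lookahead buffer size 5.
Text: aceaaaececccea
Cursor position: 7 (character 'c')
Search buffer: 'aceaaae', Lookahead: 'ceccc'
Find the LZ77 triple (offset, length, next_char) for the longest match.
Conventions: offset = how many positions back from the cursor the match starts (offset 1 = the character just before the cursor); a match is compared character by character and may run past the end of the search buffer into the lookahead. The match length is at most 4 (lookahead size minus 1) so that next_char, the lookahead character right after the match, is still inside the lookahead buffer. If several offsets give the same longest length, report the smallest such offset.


Try each offset into the search buffer:
  offset=1 (pos 6, char 'e'): match length 0
  offset=2 (pos 5, char 'a'): match length 0
  offset=3 (pos 4, char 'a'): match length 0
  offset=4 (pos 3, char 'a'): match length 0
  offset=5 (pos 2, char 'e'): match length 0
  offset=6 (pos 1, char 'c'): match length 2
  offset=7 (pos 0, char 'a'): match length 0
Longest match has length 2 at offset 6.
next_char = character at position 7 + 2 = 9 -> 'c'

Best match: offset=6, length=2 (matching 'ce' starting at position 1)
LZ77 triple: (6, 2, 'c')


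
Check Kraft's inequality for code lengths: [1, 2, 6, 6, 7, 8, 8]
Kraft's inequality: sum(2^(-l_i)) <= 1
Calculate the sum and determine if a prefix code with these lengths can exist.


Sum = 2^(-1) + 2^(-2) + 2^(-6) + 2^(-6) + 2^(-7) + 2^(-8) + 2^(-8)
    = 0.5 + 0.25 + 0.015625 + 0.015625 + 0.0078125 + 0.00390625 + 0.00390625
    = 204/256 = 0.796875
Since 0.796875 <= 1, Kraft's inequality IS satisfied.
A prefix code with these lengths CAN exist.

Kraft sum = 0.796875. Satisfied.


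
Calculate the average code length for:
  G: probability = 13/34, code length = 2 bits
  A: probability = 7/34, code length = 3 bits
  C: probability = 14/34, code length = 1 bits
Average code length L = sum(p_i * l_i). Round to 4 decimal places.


Weighted contributions p_i * l_i:
  G: (13/34) * 2 = 26/34
  A: (7/34) * 3 = 21/34
  C: (14/34) * 1 = 14/34
Sum = (26 + 21 + 14)/34 = 61/34

L = 61/34 = 1.7941 bits/symbol


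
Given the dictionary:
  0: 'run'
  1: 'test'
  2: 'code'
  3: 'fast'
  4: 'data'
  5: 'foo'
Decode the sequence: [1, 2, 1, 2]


Look up each index in the dictionary:
  1 -> 'test'
  2 -> 'code'
  1 -> 'test'
  2 -> 'code'

Decoded: "test code test code"


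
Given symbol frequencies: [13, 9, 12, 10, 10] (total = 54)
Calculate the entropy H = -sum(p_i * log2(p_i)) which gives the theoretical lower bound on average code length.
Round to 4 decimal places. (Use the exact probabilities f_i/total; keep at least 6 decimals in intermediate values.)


Per-symbol terms -p_i * log2(p_i) with p_i = f_i/54:
  p = 13/54 = 0.240741: log2(p) = -2.054448, -p*log2(p) = 0.494589
  p = 9/54 = 0.166667: log2(p) = -2.584963, -p*log2(p) = 0.430827
  p = 12/54 = 0.222222: log2(p) = -2.169925, -p*log2(p) = 0.482206
  p = 10/54 = 0.185185: log2(p) = -2.432959, -p*log2(p) = 0.450548
  p = 10/54 = 0.185185: log2(p) = -2.432959, -p*log2(p) = 0.450548
H = 0.494589 + 0.430827 + 0.482206 + 0.450548 + 0.450548 = 2.308718

H = 2.3087 bits/symbol


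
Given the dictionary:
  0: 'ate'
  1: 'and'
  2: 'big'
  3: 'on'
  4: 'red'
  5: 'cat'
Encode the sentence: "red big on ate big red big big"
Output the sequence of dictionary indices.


Look up each word in the dictionary:
  'red' -> 4
  'big' -> 2
  'on' -> 3
  'ate' -> 0
  'big' -> 2
  'red' -> 4
  'big' -> 2
  'big' -> 2

Encoded: [4, 2, 3, 0, 2, 4, 2, 2]


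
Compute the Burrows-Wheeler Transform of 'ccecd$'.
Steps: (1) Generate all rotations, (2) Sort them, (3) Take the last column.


Rotations (sorted):
  0: $ccecd -> last char: d
  1: ccecd$ -> last char: $
  2: cd$cce -> last char: e
  3: cecd$c -> last char: c
  4: d$ccec -> last char: c
  5: ecd$cc -> last char: c


BWT = d$eccc


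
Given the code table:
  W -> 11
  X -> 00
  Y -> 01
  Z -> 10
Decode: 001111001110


Decoding:
00 -> X
11 -> W
11 -> W
00 -> X
11 -> W
10 -> Z


Result: XWWXWZ


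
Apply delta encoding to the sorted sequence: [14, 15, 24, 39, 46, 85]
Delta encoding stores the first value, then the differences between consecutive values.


First value: 14
Deltas:
  15 - 14 = 1
  24 - 15 = 9
  39 - 24 = 15
  46 - 39 = 7
  85 - 46 = 39


Delta encoded: [14, 1, 9, 15, 7, 39]


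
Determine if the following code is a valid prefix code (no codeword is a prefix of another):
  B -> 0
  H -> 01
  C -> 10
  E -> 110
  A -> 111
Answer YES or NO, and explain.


Checking each pair (does one codeword prefix another?):
  B='0' vs H='01': prefix -- VIOLATION

NO -- this is NOT a valid prefix code. B (0) is a prefix of H (01).


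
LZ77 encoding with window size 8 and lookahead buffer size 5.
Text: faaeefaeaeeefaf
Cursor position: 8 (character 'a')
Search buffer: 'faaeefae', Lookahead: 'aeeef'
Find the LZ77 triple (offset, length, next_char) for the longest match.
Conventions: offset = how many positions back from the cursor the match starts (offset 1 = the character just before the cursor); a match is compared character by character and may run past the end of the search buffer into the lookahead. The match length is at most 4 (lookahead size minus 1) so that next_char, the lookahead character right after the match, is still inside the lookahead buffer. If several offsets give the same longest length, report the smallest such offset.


Try each offset into the search buffer:
  offset=1 (pos 7, char 'e'): match length 0
  offset=2 (pos 6, char 'a'): match length 2
  offset=3 (pos 5, char 'f'): match length 0
  offset=4 (pos 4, char 'e'): match length 0
  offset=5 (pos 3, char 'e'): match length 0
  offset=6 (pos 2, char 'a'): match length 3
  offset=7 (pos 1, char 'a'): match length 1
  offset=8 (pos 0, char 'f'): match length 0
Longest match has length 3 at offset 6.
next_char = character at position 8 + 3 = 11 -> 'e'

Best match: offset=6, length=3 (matching 'aee' starting at position 2)
LZ77 triple: (6, 3, 'e')


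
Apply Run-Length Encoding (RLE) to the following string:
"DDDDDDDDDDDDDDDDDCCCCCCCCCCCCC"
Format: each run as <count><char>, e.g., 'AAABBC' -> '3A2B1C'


Scanning runs left to right:
  i=0: run of 'D' x 17 -> '17D'
  i=17: run of 'C' x 13 -> '13C'

RLE = 17D13C


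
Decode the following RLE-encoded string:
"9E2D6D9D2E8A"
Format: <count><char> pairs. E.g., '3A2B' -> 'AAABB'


Expanding each <count><char> pair:
  9E -> 'EEEEEEEEE'
  2D -> 'DD'
  6D -> 'DDDDDD'
  9D -> 'DDDDDDDDD'
  2E -> 'EE'
  8A -> 'AAAAAAAA'

Decoded = EEEEEEEEEDDDDDDDDDDDDDDDDDEEAAAAAAAA


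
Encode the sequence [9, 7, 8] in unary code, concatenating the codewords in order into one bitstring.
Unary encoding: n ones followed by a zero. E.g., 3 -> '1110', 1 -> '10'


Encode each number as n ones followed by a terminating 0:
  9 -> 1111111110 (10 bits)
  7 -> 11111110 (8 bits)
  8 -> 111111110 (9 bits)
Total length = 10 + 8 + 9 = 27 bits.

Unary([9, 7, 8]) = 111111111011111110111111110 (27 bits)


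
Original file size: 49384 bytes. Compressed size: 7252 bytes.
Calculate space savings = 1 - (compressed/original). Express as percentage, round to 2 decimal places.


ratio = compressed/original = 7252/49384 = 0.146849
savings = 1 - ratio = 1 - 0.146849 = 0.853151
as a percentage: 0.853151 * 100 = 85.32%

Space savings = 1 - 7252/49384 = 85.32%


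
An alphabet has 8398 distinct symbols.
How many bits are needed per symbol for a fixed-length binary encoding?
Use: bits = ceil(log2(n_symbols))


log2(8398) = 13.0358
Bracket: 2^13 = 8192 < 8398 <= 2^14 = 16384
So ceil(log2(8398)) = 14

bits = ceil(log2(8398)) = ceil(13.0358) = 14 bits


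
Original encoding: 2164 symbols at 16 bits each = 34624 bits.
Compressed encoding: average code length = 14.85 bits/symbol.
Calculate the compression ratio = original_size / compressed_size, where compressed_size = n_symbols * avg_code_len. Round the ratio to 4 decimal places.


original_size = n_symbols * orig_bits = 2164 * 16 = 34624 bits
compressed_size = n_symbols * avg_code_len = 2164 * 14.85 = 32135.4 bits
ratio = original_size / compressed_size = 34624 / 32135.4 = 1.0774

Compression ratio = 1.0774


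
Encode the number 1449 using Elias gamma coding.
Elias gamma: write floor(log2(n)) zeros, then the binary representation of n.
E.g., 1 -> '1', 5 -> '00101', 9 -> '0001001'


num_bits = floor(log2(1449)) + 1 = 11
leading_zeros = num_bits - 1 = 10
binary(1449) = 10110101001

Elias gamma(1449) = '0000000000' + '10110101001' = 000000000010110101001 (21 bits)


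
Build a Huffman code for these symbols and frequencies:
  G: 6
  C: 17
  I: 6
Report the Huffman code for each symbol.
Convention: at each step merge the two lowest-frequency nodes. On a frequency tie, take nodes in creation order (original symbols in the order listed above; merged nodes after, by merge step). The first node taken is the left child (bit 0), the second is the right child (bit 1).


Huffman tree construction:
Step 1: Merge G(6) + I(6) = 12
Step 2: Merge (G+I)(12) + C(17) = 29
Read each symbol's code off the tree from the root (left child = 0, right child = 1).

Codes:
  G: 00 (length 2)
  C: 1 (length 1)
  I: 01 (length 2)
Average code length: 41/29 = 1.4138 bits/symbol


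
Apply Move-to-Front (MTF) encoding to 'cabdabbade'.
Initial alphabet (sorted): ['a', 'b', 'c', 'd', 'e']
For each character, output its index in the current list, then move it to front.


MTF encoding:
'c': index 2 in ['a', 'b', 'c', 'd', 'e'] -> ['c', 'a', 'b', 'd', 'e']
'a': index 1 in ['c', 'a', 'b', 'd', 'e'] -> ['a', 'c', 'b', 'd', 'e']
'b': index 2 in ['a', 'c', 'b', 'd', 'e'] -> ['b', 'a', 'c', 'd', 'e']
'd': index 3 in ['b', 'a', 'c', 'd', 'e'] -> ['d', 'b', 'a', 'c', 'e']
'a': index 2 in ['d', 'b', 'a', 'c', 'e'] -> ['a', 'd', 'b', 'c', 'e']
'b': index 2 in ['a', 'd', 'b', 'c', 'e'] -> ['b', 'a', 'd', 'c', 'e']
'b': index 0 in ['b', 'a', 'd', 'c', 'e'] -> ['b', 'a', 'd', 'c', 'e']
'a': index 1 in ['b', 'a', 'd', 'c', 'e'] -> ['a', 'b', 'd', 'c', 'e']
'd': index 2 in ['a', 'b', 'd', 'c', 'e'] -> ['d', 'a', 'b', 'c', 'e']
'e': index 4 in ['d', 'a', 'b', 'c', 'e'] -> ['e', 'd', 'a', 'b', 'c']


Output: [2, 1, 2, 3, 2, 2, 0, 1, 2, 4]


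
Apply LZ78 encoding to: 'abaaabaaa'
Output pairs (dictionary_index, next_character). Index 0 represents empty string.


LZ78 encoding steps:
Dictionary: {0: ''}
Step 1: w='' (idx 0), next='a' -> output (0, 'a'), add 'a' as idx 1
Step 2: w='' (idx 0), next='b' -> output (0, 'b'), add 'b' as idx 2
Step 3: w='a' (idx 1), next='a' -> output (1, 'a'), add 'aa' as idx 3
Step 4: w='a' (idx 1), next='b' -> output (1, 'b'), add 'ab' as idx 4
Step 5: w='aa' (idx 3), next='a' -> output (3, 'a'), add 'aaa' as idx 5


Encoded: [(0, 'a'), (0, 'b'), (1, 'a'), (1, 'b'), (3, 'a')]
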